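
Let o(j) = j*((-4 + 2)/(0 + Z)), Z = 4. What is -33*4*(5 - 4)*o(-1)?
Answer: -66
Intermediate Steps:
o(j) = -j/2 (o(j) = j*((-4 + 2)/(0 + 4)) = j*(-2/4) = j*(-2*1/4) = j*(-1/2) = -j/2)
-33*4*(5 - 4)*o(-1) = -33*4*(5 - 4)*(-1/2*(-1)) = -33*4*1/2 = -132/2 = -33*2 = -66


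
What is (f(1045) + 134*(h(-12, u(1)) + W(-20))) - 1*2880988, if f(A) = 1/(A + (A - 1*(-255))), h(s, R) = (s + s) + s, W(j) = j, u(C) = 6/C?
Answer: -6773513739/2345 ≈ -2.8885e+6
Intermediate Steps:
h(s, R) = 3*s (h(s, R) = 2*s + s = 3*s)
f(A) = 1/(255 + 2*A) (f(A) = 1/(A + (A + 255)) = 1/(A + (255 + A)) = 1/(255 + 2*A))
(f(1045) + 134*(h(-12, u(1)) + W(-20))) - 1*2880988 = (1/(255 + 2*1045) + 134*(3*(-12) - 20)) - 1*2880988 = (1/(255 + 2090) + 134*(-36 - 20)) - 2880988 = (1/2345 + 134*(-56)) - 2880988 = (1/2345 - 7504) - 2880988 = -17596879/2345 - 2880988 = -6773513739/2345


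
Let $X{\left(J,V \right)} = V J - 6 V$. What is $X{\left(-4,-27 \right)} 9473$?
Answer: $2557710$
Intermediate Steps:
$X{\left(J,V \right)} = - 6 V + J V$ ($X{\left(J,V \right)} = J V - 6 V = - 6 V + J V$)
$X{\left(-4,-27 \right)} 9473 = - 27 \left(-6 - 4\right) 9473 = \left(-27\right) \left(-10\right) 9473 = 270 \cdot 9473 = 2557710$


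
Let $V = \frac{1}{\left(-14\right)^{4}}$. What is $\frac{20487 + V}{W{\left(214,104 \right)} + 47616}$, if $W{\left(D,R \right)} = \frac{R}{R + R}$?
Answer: $\frac{787028593}{1829235464} \approx 0.43025$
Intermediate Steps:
$W{\left(D,R \right)} = \frac{1}{2}$ ($W{\left(D,R \right)} = \frac{R}{2 R} = R \frac{1}{2 R} = \frac{1}{2}$)
$V = \frac{1}{38416} \approx 2.6031 \cdot 10^{-5}$
$\frac{20487 + V}{W{\left(214,104 \right)} + 47616} = \frac{20487 + \frac{1}{38416}}{\frac{1}{2} + 47616} = \frac{787028593}{38416 \cdot \frac{95233}{2}} = \frac{787028593}{38416} \cdot \frac{2}{95233} = \frac{787028593}{1829235464}$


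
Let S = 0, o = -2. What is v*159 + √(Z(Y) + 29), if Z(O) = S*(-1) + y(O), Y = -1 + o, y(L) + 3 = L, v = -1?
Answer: -159 + √23 ≈ -154.20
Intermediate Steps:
y(L) = -3 + L
Y = -3 (Y = -1 - 2 = -3)
Z(O) = -3 + O (Z(O) = 0*(-1) + (-3 + O) = 0 + (-3 + O) = -3 + O)
v*159 + √(Z(Y) + 29) = -1*159 + √((-3 - 3) + 29) = -159 + √(-6 + 29) = -159 + √23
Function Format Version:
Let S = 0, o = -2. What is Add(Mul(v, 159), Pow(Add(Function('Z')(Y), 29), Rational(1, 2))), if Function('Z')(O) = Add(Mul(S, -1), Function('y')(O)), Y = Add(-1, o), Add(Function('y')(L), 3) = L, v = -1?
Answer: Add(-159, Pow(23, Rational(1, 2))) ≈ -154.20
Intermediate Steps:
Function('y')(L) = Add(-3, L)
Y = -3 (Y = Add(-1, -2) = -3)
Function('Z')(O) = Add(-3, O) (Function('Z')(O) = Add(Mul(0, -1), Add(-3, O)) = Add(0, Add(-3, O)) = Add(-3, O))
Add(Mul(v, 159), Pow(Add(Function('Z')(Y), 29), Rational(1, 2))) = Add(Mul(-1, 159), Pow(Add(Add(-3, -3), 29), Rational(1, 2))) = Add(-159, Pow(Add(-6, 29), Rational(1, 2))) = Add(-159, Pow(23, Rational(1, 2)))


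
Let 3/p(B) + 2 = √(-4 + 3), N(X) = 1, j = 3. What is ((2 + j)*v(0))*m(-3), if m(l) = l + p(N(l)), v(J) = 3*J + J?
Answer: 0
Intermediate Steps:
p(B) = 3*(-2 - I)/5 (p(B) = 3/(-2 + √(-4 + 3)) = 3/(-2 + √(-1)) = 3/(-2 + I) = 3*((-2 - I)/5) = 3*(-2 - I)/5)
v(J) = 4*J
m(l) = -6/5 + l - 3*I/5 (m(l) = l + (-6/5 - 3*I/5) = -6/5 + l - 3*I/5)
((2 + j)*v(0))*m(-3) = ((2 + 3)*(4*0))*(-6/5 - 3 - 3*I/5) = (5*0)*(-21/5 - 3*I/5) = 0*(-21/5 - 3*I/5) = 0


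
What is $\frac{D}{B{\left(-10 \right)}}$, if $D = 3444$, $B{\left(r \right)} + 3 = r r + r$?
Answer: $\frac{1148}{29} \approx 39.586$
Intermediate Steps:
$B{\left(r \right)} = -3 + r + r^{2}$ ($B{\left(r \right)} = -3 + \left(r r + r\right) = -3 + \left(r^{2} + r\right) = -3 + \left(r + r^{2}\right) = -3 + r + r^{2}$)
$\frac{D}{B{\left(-10 \right)}} = \frac{3444}{-3 - 10 + \left(-10\right)^{2}} = \frac{3444}{-3 - 10 + 100} = \frac{3444}{87} = 3444 \cdot \frac{1}{87} = \frac{1148}{29}$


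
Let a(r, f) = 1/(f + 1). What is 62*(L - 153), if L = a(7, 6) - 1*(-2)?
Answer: -65472/7 ≈ -9353.1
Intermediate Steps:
a(r, f) = 1/(1 + f)
L = 15/7 (L = 1/(1 + 6) - 1*(-2) = 1/7 + 2 = ⅐ + 2 = 15/7 ≈ 2.1429)
62*(L - 153) = 62*(15/7 - 153) = 62*(-1056/7) = -65472/7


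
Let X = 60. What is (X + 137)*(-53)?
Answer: -10441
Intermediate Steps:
(X + 137)*(-53) = (60 + 137)*(-53) = 197*(-53) = -10441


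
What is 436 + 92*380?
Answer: 35396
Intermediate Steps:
436 + 92*380 = 436 + 34960 = 35396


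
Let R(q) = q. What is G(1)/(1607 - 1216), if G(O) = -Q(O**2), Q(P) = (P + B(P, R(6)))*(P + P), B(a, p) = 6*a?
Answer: -14/391 ≈ -0.035806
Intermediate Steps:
Q(P) = 14*P**2 (Q(P) = (P + 6*P)*(P + P) = (7*P)*(2*P) = 14*P**2)
G(O) = -14*O**4 (G(O) = -14*(O**2)**2 = -14*O**4)
G(1)/(1607 - 1216) = (-14*1**4)/(1607 - 1216) = -14*1/391 = -14/391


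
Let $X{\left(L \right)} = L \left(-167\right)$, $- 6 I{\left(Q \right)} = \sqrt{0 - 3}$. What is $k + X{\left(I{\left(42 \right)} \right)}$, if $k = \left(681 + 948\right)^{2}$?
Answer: $2653641 + \frac{167 i \sqrt{3}}{6} \approx 2.6536 \cdot 10^{6} + 48.209 i$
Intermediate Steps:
$I{\left(Q \right)} = - \frac{i \sqrt{3}}{6}$ ($I{\left(Q \right)} = - \frac{\sqrt{0 - 3}}{6} = - \frac{\sqrt{-3}}{6} = - \frac{i \sqrt{3}}{6}$)
$X{\left(L \right)} = - 167 L$
$k = 2653641$ ($k = 1629^{2} = 2653641$)
$k + X{\left(I{\left(42 \right)} \right)} = 2653641 - 167 \left(- \frac{i \sqrt{3}}{6}\right) = 2653641 + \frac{167 i \sqrt{3}}{6}$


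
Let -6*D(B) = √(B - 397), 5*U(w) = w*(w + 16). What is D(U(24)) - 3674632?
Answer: -3674632 - I*√205/6 ≈ -3.6746e+6 - 2.3863*I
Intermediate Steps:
U(w) = w*(16 + w)/5 (U(w) = (w*(w + 16))/5 = (w*(16 + w))/5 = w*(16 + w)/5)
D(B) = -√(-397 + B)/6 (D(B) = -√(B - 397)/6 = -√(-397 + B)/6)
D(U(24)) - 3674632 = -√(-397 + (⅕)*24*(16 + 24))/6 - 3674632 = -√(-397 + (⅕)*24*40)/6 - 3674632 = -√(-397 + 192)/6 - 3674632 = -I*√205/6 - 3674632 = -3674632 - I*√205/6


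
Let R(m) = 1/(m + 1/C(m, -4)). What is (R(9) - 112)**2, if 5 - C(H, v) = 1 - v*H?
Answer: 1031180544/82369 ≈ 12519.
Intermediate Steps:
C(H, v) = 4 + H*v (C(H, v) = 5 - (1 - v*H) = 5 - (1 - H*v) = 5 + (-1 + H*v) = 4 + H*v)
R(m) = 1/(m + 1/(4 - 4*m)) (R(m) = 1/(m + 1/(4 + m*(-4))) = 1/(m + 1/(4 - 4*m)))
(R(9) - 112)**2 = (4*(1 - 1*9)/(1 + 4*9*(1 - 1*9)) - 112)**2 = (4*(1 - 9)/(1 + 4*9*(1 - 9)) - 112)**2 = (4*(-8)/(1 + 4*9*(-8)) - 112)**2 = (4*(-8)/(1 - 288) - 112)**2 = (4*(-8)/(-287) - 112)**2 = (4*(-1/287)*(-8) - 112)**2 = (32/287 - 112)**2 = (-32112/287)**2 = 1031180544/82369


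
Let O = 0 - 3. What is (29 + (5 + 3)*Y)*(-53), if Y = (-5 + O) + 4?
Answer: 159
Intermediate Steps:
O = -3
Y = -4 (Y = (-5 - 3) + 4 = -8 + 4 = -4)
(29 + (5 + 3)*Y)*(-53) = (29 + (5 + 3)*(-4))*(-53) = (29 + 8*(-4))*(-53) = (29 - 32)*(-53) = -3*(-53) = 159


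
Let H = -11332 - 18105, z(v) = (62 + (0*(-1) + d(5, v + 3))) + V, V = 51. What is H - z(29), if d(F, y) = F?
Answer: -29555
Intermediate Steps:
z(v) = 118 (z(v) = (62 + (0*(-1) + 5)) + 51 = (62 + (0 + 5)) + 51 = (62 + 5) + 51 = 67 + 51 = 118)
H = -29437
H - z(29) = -29437 - 1*118 = -29437 - 118 = -29555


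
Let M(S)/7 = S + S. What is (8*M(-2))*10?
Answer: -2240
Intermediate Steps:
M(S) = 14*S (M(S) = 7*(S + S) = 7*(2*S) = 14*S)
(8*M(-2))*10 = (8*(14*(-2)))*10 = (8*(-28))*10 = -224*10 = -2240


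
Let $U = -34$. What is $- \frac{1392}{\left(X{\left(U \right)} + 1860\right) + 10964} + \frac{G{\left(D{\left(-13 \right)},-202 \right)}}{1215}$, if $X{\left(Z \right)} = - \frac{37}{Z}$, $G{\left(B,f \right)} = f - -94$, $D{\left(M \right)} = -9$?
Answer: $- \frac{1291324}{6540795} \approx -0.19743$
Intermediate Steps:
$G{\left(B,f \right)} = 94 + f$ ($G{\left(B,f \right)} = f + 94 = 94 + f$)
$- \frac{1392}{\left(X{\left(U \right)} + 1860\right) + 10964} + \frac{G{\left(D{\left(-13 \right)},-202 \right)}}{1215} = - \frac{1392}{\left(- \frac{37}{-34} + 1860\right) + 10964} + \frac{94 - 202}{1215} = - \frac{1392}{\left(\left(-37\right) \left(- \frac{1}{34}\right) + 1860\right) + 10964} - \frac{4}{45} = - \frac{1392}{\left(\frac{37}{34} + 1860\right) + 10964} - \frac{4}{45} = - \frac{1392}{\frac{63277}{34} + 10964} - \frac{4}{45} = - \frac{1392}{\frac{436053}{34}} - \frac{4}{45} = \left(-1392\right) \frac{34}{436053} - \frac{4}{45} = - \frac{15776}{145351} - \frac{4}{45} = - \frac{1291324}{6540795}$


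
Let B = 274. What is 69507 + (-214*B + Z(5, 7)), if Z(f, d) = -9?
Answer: 10862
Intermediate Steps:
69507 + (-214*B + Z(5, 7)) = 69507 + (-214*274 - 9) = 69507 + (-58636 - 9) = 69507 - 58645 = 10862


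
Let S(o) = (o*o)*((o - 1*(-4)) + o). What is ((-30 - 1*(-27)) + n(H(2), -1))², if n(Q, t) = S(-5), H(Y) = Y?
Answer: 23409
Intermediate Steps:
S(o) = o²*(4 + 2*o) (S(o) = o²*((o + 4) + o) = o²*((4 + o) + o) = o²*(4 + 2*o))
n(Q, t) = -150 (n(Q, t) = 2*(-5)²*(2 - 5) = 2*25*(-3) = -150)
((-30 - 1*(-27)) + n(H(2), -1))² = ((-30 - 1*(-27)) - 150)² = ((-30 + 27) - 150)² = (-3 - 150)² = (-153)² = 23409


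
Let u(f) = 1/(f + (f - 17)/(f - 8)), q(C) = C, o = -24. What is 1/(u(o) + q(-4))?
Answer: -727/2940 ≈ -0.24728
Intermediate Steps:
u(f) = 1/(f + (-17 + f)/(-8 + f))
1/(u(o) + q(-4)) = 1/((8 - 1*(-24))/(17 - 1*(-24)² + 7*(-24)) - 4) = 1/((8 + 24)/(17 - 1*576 - 168) - 4) = 1/(32/(17 - 576 - 168) - 4) = 1/(32/(-727) - 4) = 1/(-1/727*32 - 4) = 1/(-32/727 - 4) = 1/(-2940/727) = -727/2940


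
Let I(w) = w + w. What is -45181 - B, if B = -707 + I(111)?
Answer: -44696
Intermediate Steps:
I(w) = 2*w
B = -485 (B = -707 + 2*111 = -707 + 222 = -485)
-45181 - B = -45181 - 1*(-485) = -45181 + 485 = -44696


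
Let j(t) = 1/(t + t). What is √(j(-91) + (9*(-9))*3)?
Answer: I*√8049314/182 ≈ 15.589*I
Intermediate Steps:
j(t) = 1/(2*t)
√(j(-91) + (9*(-9))*3) = √((½)/(-91) + (9*(-9))*3) = √((½)*(-1/91) - 81*3) = √(-1/182 - 243) = √(-44227/182) = I*√8049314/182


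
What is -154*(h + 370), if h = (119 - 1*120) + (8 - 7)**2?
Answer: -56980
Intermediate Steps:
h = 0 (h = (119 - 120) + 1**2 = -1 + 1 = 0)
-154*(h + 370) = -154*(0 + 370) = -154*370 = -56980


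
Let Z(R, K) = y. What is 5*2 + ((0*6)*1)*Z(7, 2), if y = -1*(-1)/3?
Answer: 10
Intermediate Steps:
y = 1/3 (y = 1*(1/3) = 1/3 ≈ 0.33333)
Z(R, K) = 1/3
5*2 + ((0*6)*1)*Z(7, 2) = 5*2 + ((0*6)*1)*(1/3) = 10 + (0*1)*(1/3) = 10 + 0*(1/3) = 10 + 0 = 10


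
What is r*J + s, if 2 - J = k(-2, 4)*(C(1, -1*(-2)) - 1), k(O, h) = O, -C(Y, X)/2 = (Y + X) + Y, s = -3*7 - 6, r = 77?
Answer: -1259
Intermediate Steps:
s = -27 (s = -21 - 6 = -27)
C(Y, X) = -4*Y - 2*X (C(Y, X) = -2*((Y + X) + Y) = -2*((X + Y) + Y) = -2*(X + 2*Y) = -4*Y - 2*X)
J = -16 (J = 2 - (-2)*((-4*1 - (-2)*(-2)) - 1) = 2 - (-2)*((-4 - 2*2) - 1) = 2 - (-2)*((-4 - 4) - 1) = 2 - (-2)*(-8 - 1) = 2 - (-2)*(-9) = 2 - 1*18 = 2 - 18 = -16)
r*J + s = 77*(-16) - 27 = -1232 - 27 = -1259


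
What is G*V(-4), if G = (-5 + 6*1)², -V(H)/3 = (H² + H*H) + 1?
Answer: -99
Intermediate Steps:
V(H) = -3 - 6*H² (V(H) = -3*((H² + H*H) + 1) = -3*((H² + H²) + 1) = -3*(2*H² + 1) = -3*(1 + 2*H²) = -3 - 6*H²)
G = 1 (G = (-5 + 6)² = 1² = 1)
G*V(-4) = 1*(-3 - 6*(-4)²) = 1*(-3 - 6*16) = 1*(-3 - 96) = 1*(-99) = -99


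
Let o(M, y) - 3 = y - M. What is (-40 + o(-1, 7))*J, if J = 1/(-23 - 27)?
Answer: 29/50 ≈ 0.58000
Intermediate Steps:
J = -1/50 (J = 1/(-50) = -1/50 ≈ -0.020000)
o(M, y) = 3 + y - M (o(M, y) = 3 + (y - M) = 3 + y - M)
(-40 + o(-1, 7))*J = (-40 + (3 + 7 - 1*(-1)))*(-1/50) = (-40 + (3 + 7 + 1))*(-1/50) = (-40 + 11)*(-1/50) = -29*(-1/50) = 29/50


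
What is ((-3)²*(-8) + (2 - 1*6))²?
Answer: 5776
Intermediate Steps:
((-3)²*(-8) + (2 - 1*6))² = (9*(-8) + (2 - 6))² = (-72 - 4)² = (-76)² = 5776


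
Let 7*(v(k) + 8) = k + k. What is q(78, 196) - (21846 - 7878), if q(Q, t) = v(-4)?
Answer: -97840/7 ≈ -13977.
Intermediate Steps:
v(k) = -8 + 2*k/7 (v(k) = -8 + (k + k)/7 = -8 + (2*k)/7 = -8 + 2*k/7)
q(Q, t) = -64/7 (q(Q, t) = -8 + (2/7)*(-4) = -8 - 8/7 = -64/7)
q(78, 196) - (21846 - 7878) = -64/7 - (21846 - 7878) = -64/7 - 1*13968 = -64/7 - 13968 = -97840/7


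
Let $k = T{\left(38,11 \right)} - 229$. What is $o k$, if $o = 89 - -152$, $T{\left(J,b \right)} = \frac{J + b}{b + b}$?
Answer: $- \frac{1202349}{22} \approx -54652.0$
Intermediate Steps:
$T{\left(J,b \right)} = \frac{J + b}{2 b}$
$k = - \frac{4989}{22}$ ($k = \frac{38 + 11}{2 \cdot 11} - 229 = \frac{1}{2} \cdot \frac{1}{11} \cdot 49 - 229 = \frac{49}{22} - 229 = - \frac{4989}{22} \approx -226.77$)
$o = 241$ ($o = 89 + 152 = 241$)
$o k = 241 \left(- \frac{4989}{22}\right) = - \frac{1202349}{22}$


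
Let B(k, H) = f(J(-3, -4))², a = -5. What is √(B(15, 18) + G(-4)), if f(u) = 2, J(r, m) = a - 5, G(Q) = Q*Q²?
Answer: 2*I*√15 ≈ 7.746*I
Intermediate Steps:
G(Q) = Q³
J(r, m) = -10 (J(r, m) = -5 - 5 = -10)
B(k, H) = 4 (B(k, H) = 2² = 4)
√(B(15, 18) + G(-4)) = √(4 + (-4)³) = √(4 - 64) = √(-60) = 2*I*√15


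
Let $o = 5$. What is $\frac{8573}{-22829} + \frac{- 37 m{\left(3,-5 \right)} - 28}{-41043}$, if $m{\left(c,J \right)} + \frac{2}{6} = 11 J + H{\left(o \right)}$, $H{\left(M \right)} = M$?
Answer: $- \frac{1181212904}{2810911941} \approx -0.42022$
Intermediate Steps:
$m{\left(c,J \right)} = \frac{14}{3} + 11 J$ ($m{\left(c,J \right)} = - \frac{1}{3} + \left(11 J + 5\right) = - \frac{1}{3} + \left(5 + 11 J\right) = \frac{14}{3} + 11 J$)
$\frac{8573}{-22829} + \frac{- 37 m{\left(3,-5 \right)} - 28}{-41043} = \frac{8573}{-22829} + \frac{- 37 \left(\frac{14}{3} + 11 \left(-5\right)\right) - 28}{-41043} = 8573 \left(- \frac{1}{22829}\right) + \left(- 37 \left(\frac{14}{3} - 55\right) - 28\right) \left(- \frac{1}{41043}\right) = - \frac{8573}{22829} + \left(\left(-37\right) \left(- \frac{151}{3}\right) - 28\right) \left(- \frac{1}{41043}\right) = - \frac{8573}{22829} + \left(\frac{5587}{3} - 28\right) \left(- \frac{1}{41043}\right) = - \frac{8573}{22829} + \frac{5503}{3} \left(- \frac{1}{41043}\right) = - \frac{8573}{22829} - \frac{5503}{123129} = - \frac{1181212904}{2810911941}$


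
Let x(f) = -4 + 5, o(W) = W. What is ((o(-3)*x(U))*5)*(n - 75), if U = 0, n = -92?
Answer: 2505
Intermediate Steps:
x(f) = 1
((o(-3)*x(U))*5)*(n - 75) = (-3*1*5)*(-92 - 75) = -3*5*(-167) = -15*(-167) = 2505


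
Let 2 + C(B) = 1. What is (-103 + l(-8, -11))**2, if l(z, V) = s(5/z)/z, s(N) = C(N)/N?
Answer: 266256/25 ≈ 10650.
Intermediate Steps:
C(B) = -1 (C(B) = -2 + 1 = -1)
s(N) = -1/N
l(z, V) = -1/5 (l(z, V) = (-1/(5/z))/z = (-z/5)/z = -1/5)
(-103 + l(-8, -11))**2 = (-103 - 1/5)**2 = (-516/5)**2 = 266256/25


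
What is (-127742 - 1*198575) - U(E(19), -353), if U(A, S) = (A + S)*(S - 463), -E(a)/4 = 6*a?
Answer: -986461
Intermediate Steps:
E(a) = -24*a
U(A, S) = (-463 + S)*(A + S) (U(A, S) = (A + S)*(-463 + S) = (-463 + S)*(A + S))
(-127742 - 1*198575) - U(E(19), -353) = (-127742 - 1*198575) - ((-353)**2 - (-11112)*19 - 463*(-353) - 24*19*(-353)) = (-127742 - 198575) - (124609 - 463*(-456) + 163439 - 456*(-353)) = -326317 - (124609 + 211128 + 163439 + 160968) = -326317 - 1*660144 = -326317 - 660144 = -986461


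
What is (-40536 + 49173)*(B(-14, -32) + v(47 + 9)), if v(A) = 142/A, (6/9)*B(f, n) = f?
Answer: -4465329/28 ≈ -1.5948e+5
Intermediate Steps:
B(f, n) = 3*f/2
(-40536 + 49173)*(B(-14, -32) + v(47 + 9)) = (-40536 + 49173)*((3/2)*(-14) + 142/(47 + 9)) = 8637*(-21 + 142/56) = 8637*(-21 + 142*(1/56)) = 8637*(-21 + 71/28) = 8637*(-517/28) = -4465329/28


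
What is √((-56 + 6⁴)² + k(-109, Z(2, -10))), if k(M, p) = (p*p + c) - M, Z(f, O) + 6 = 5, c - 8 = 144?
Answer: √1537862 ≈ 1240.1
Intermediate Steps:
c = 152 (c = 8 + 144 = 152)
Z(f, O) = -1 (Z(f, O) = -6 + 5 = -1)
k(M, p) = 152 + p² - M (k(M, p) = (p*p + 152) - M = (p² + 152) - M = (152 + p²) - M = 152 + p² - M)
√((-56 + 6⁴)² + k(-109, Z(2, -10))) = √((-56 + 6⁴)² + (152 + (-1)² - 1*(-109))) = √((-56 + 1296)² + (152 + 1 + 109)) = √(1240² + 262) = √(1537600 + 262) = √1537862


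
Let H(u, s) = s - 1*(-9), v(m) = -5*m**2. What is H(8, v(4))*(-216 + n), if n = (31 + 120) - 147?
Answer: 15052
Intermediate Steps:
n = 4 (n = 151 - 147 = 4)
H(u, s) = 9 + s (H(u, s) = s + 9 = 9 + s)
H(8, v(4))*(-216 + n) = (9 - 5*4**2)*(-216 + 4) = (9 - 5*16)*(-212) = (9 - 80)*(-212) = -71*(-212) = 15052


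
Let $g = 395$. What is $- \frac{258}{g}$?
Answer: $- \frac{258}{395} \approx -0.65316$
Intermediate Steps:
$- \frac{258}{g} = - \frac{258}{395}$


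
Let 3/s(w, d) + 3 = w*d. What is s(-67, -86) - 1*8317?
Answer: -47897600/5759 ≈ -8317.0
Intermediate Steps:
s(w, d) = 3/(-3 + d*w) (s(w, d) = 3/(-3 + w*d) = 3/(-3 + d*w))
s(-67, -86) - 1*8317 = 3/(-3 - 86*(-67)) - 1*8317 = 3/(-3 + 5762) - 8317 = 3/5759 - 8317 = -47897600/5759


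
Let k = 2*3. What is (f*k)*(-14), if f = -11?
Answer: 924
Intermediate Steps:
k = 6
(f*k)*(-14) = -11*6*(-14) = -66*(-14) = 924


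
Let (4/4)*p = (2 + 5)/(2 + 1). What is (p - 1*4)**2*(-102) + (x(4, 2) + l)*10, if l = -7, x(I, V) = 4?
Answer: -940/3 ≈ -313.33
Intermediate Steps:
p = 7/3 (p = (2 + 5)/(2 + 1) = 7/3 ≈ 2.3333)
(p - 1*4)**2*(-102) + (x(4, 2) + l)*10 = (7/3 - 1*4)**2*(-102) + (4 - 7)*10 = (7/3 - 4)**2*(-102) - 3*10 = (-5/3)**2*(-102) - 30 = (25/9)*(-102) - 30 = -850/3 - 30 = -940/3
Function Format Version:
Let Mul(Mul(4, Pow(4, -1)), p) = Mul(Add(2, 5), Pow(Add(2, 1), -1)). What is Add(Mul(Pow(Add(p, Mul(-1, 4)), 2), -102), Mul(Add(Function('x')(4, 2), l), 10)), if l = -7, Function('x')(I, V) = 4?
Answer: Rational(-940, 3) ≈ -313.33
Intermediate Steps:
p = Rational(7, 3) (p = Mul(Add(2, 5), Pow(Add(2, 1), -1)) = Mul(7, Pow(3, -1)) = Mul(7, Rational(1, 3)) = Rational(7, 3) ≈ 2.3333)
Add(Mul(Pow(Add(p, Mul(-1, 4)), 2), -102), Mul(Add(Function('x')(4, 2), l), 10)) = Add(Mul(Pow(Add(Rational(7, 3), Mul(-1, 4)), 2), -102), Mul(Add(4, -7), 10)) = Add(Mul(Pow(Add(Rational(7, 3), -4), 2), -102), Mul(-3, 10)) = Add(Mul(Pow(Rational(-5, 3), 2), -102), -30) = Add(Mul(Rational(25, 9), -102), -30) = Add(Rational(-850, 3), -30) = Rational(-940, 3)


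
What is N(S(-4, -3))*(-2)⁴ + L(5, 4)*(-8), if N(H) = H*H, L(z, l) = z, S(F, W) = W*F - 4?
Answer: 984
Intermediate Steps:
S(F, W) = -4 + F*W (S(F, W) = F*W - 4 = -4 + F*W)
N(H) = H²
N(S(-4, -3))*(-2)⁴ + L(5, 4)*(-8) = (-4 - 4*(-3))²*(-2)⁴ + 5*(-8) = (-4 + 12)²*16 - 40 = 8²*16 - 40 = 64*16 - 40 = 1024 - 40 = 984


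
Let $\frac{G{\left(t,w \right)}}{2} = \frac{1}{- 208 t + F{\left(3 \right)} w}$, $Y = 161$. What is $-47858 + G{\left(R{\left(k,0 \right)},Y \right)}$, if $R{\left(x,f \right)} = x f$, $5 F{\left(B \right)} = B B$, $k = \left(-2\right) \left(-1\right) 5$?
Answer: $- \frac{69346232}{1449} \approx -47858.0$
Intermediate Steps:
$k = 10$ ($k = 2 \cdot 5 = 10$)
$F{\left(B \right)} = \frac{B^{2}}{5}$ ($F{\left(B \right)} = \frac{B B}{5} = \frac{B^{2}}{5}$)
$R{\left(x,f \right)} = f x$
$G{\left(t,w \right)} = \frac{2}{- 208 t + \frac{9 w}{5}}$ ($G{\left(t,w \right)} = \frac{2}{- 208 t + \frac{3^{2}}{5} w} = \frac{2}{- 208 t + \frac{1}{5} \cdot 9 w} = \frac{2}{- 208 t + \frac{9 w}{5}}$)
$-47858 + G{\left(R{\left(k,0 \right)},Y \right)} = -47858 - \frac{10}{\left(-9\right) 161 + 1040 \cdot 0 \cdot 10} = -47858 - \frac{10}{-1449 + 1040 \cdot 0} = -47858 - \frac{10}{-1449 + 0} = -47858 - \frac{10}{-1449} = -47858 - - \frac{10}{1449} = -47858 + \frac{10}{1449} = - \frac{69346232}{1449}$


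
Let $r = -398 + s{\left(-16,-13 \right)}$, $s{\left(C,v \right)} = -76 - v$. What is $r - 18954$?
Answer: $-19415$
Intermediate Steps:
$r = -461$ ($r = -398 - 63 = -461$)
$r - 18954 = -461 - 18954 = -19415$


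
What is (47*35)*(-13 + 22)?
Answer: 14805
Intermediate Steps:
(47*35)*(-13 + 22) = 1645*9 = 14805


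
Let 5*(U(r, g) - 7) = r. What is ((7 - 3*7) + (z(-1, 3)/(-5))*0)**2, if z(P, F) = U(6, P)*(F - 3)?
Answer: 196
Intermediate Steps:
U(r, g) = 7 + r/5
z(P, F) = -123/5 + 41*F/5 (z(P, F) = (7 + (1/5)*6)*(F - 3) = (7 + 6/5)*(-3 + F) = 41*(-3 + F)/5 = -123/5 + 41*F/5)
((7 - 3*7) + (z(-1, 3)/(-5))*0)**2 = ((7 - 3*7) + ((-123/5 + (41/5)*3)/(-5))*0)**2 = ((7 - 21) + ((-123/5 + 123/5)*(-1/5))*0)**2 = (-14 + (0*(-1/5))*0)**2 = (-14 + 0*0)**2 = (-14 + 0)**2 = (-14)**2 = 196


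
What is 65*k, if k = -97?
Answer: -6305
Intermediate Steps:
65*k = 65*(-97) = -6305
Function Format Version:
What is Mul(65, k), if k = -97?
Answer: -6305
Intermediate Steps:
Mul(65, k) = Mul(65, -97) = -6305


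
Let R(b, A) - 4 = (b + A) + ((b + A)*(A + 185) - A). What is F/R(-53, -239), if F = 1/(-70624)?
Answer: -1/1110138656 ≈ -9.0079e-10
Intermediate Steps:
F = -1/70624 ≈ -1.4159e-5
R(b, A) = 4 + b + (185 + A)*(A + b) (R(b, A) = 4 + ((b + A) + ((b + A)*(A + 185) - A)) = 4 + ((A + b) + ((A + b)*(185 + A) - A)) = 4 + ((A + b) + ((185 + A)*(A + b) - A)) = 4 + ((A + b) + (-A + (185 + A)*(A + b))) = 4 + (b + (185 + A)*(A + b)) = 4 + b + (185 + A)*(A + b))
F/R(-53, -239) = -1/(70624*(4 + (-239)**2 + 185*(-239) + 186*(-53) - 239*(-53))) = -1/(70624*(4 + 57121 - 44215 - 9858 + 12667)) = -1/70624/15719 = -1/70624*1/15719 = -1/1110138656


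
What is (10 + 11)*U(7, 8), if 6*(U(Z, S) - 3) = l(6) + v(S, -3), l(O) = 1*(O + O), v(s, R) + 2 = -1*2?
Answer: 91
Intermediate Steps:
v(s, R) = -4 (v(s, R) = -2 - 1*2 = -2 - 2 = -4)
l(O) = 2*O (l(O) = 1*(2*O) = 2*O)
U(Z, S) = 13/3 (U(Z, S) = 3 + (2*6 - 4)/6 = 3 + (12 - 4)/6 = 3 + (⅙)*8 = 3 + 4/3 = 13/3)
(10 + 11)*U(7, 8) = (10 + 11)*(13/3) = 21*(13/3) = 91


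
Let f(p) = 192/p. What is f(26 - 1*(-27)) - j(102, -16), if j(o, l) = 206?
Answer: -10726/53 ≈ -202.38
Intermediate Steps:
f(26 - 1*(-27)) - j(102, -16) = 192/(26 - 1*(-27)) - 1*206 = 192/(26 + 27) - 206 = 192/53 - 206 = -10726/53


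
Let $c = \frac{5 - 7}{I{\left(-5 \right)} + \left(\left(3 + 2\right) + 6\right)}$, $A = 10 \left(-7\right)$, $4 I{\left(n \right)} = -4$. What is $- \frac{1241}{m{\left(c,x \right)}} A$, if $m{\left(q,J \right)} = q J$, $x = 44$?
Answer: $- \frac{217175}{22} \approx -9871.6$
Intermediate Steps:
$I{\left(n \right)} = -1$ ($I{\left(n \right)} = \frac{1}{4} \left(-4\right) = -1$)
$A = -70$
$c = - \frac{1}{5}$ ($c = \frac{5 - 7}{-1 + \left(\left(3 + 2\right) + 6\right)} = - \frac{2}{-1 + \left(5 + 6\right)} = - \frac{2}{-1 + 11} = - \frac{2}{10} = \left(-2\right) \frac{1}{10} = - \frac{1}{5} \approx -0.2$)
$m{\left(q,J \right)} = J q$
$- \frac{1241}{m{\left(c,x \right)}} A = - \frac{1241}{44 \left(- \frac{1}{5}\right)} \left(-70\right) = - \frac{1241}{- \frac{44}{5}} \left(-70\right) = \left(-1241\right) \left(- \frac{5}{44}\right) \left(-70\right) = \frac{6205}{44} \left(-70\right) = - \frac{217175}{22}$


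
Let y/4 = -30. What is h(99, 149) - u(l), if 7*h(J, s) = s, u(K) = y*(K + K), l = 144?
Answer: 242069/7 ≈ 34581.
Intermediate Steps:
y = -120 (y = 4*(-30) = -120)
u(K) = -240*K (u(K) = -120*(K + K) = -240*K)
h(J, s) = s/7
h(99, 149) - u(l) = (⅐)*149 - (-240)*144 = 149/7 - 1*(-34560) = 149/7 + 34560 = 242069/7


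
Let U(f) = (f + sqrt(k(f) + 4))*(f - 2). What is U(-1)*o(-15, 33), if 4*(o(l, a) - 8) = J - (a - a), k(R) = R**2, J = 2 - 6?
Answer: 21 - 21*sqrt(5) ≈ -25.957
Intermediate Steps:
J = -4
o(l, a) = 7 (o(l, a) = 8 + (-4 - (a - a))/4 = 8 + (-4 - 1*0)/4 = 8 + (-4 + 0)/4 = 8 + (1/4)*(-4) = 8 - 1 = 7)
U(f) = (-2 + f)*(f + sqrt(4 + f**2)) (U(f) = (f + sqrt(f**2 + 4))*(f - 2) = (f + sqrt(4 + f**2))*(-2 + f) = (-2 + f)*(f + sqrt(4 + f**2)))
U(-1)*o(-15, 33) = ((-1)**2 - 2*(-1) - 2*sqrt(4 + (-1)**2) - sqrt(4 + (-1)**2))*7 = (1 + 2 - 2*sqrt(4 + 1) - sqrt(4 + 1))*7 = (1 + 2 - 2*sqrt(5) - sqrt(5))*7 = (3 - 3*sqrt(5))*7 = 21 - 21*sqrt(5)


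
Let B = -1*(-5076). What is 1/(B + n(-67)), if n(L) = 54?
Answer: 1/5130 ≈ 0.00019493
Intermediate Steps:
B = 5076
1/(B + n(-67)) = 1/(5076 + 54) = 1/5130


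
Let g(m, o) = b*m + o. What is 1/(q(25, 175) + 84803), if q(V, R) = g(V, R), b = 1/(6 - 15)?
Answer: 9/764777 ≈ 1.1768e-5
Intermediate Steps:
b = -⅑ (b = 1/(-9) = -⅑ ≈ -0.11111)
g(m, o) = o - m/9 (g(m, o) = -m/9 + o = o - m/9)
q(V, R) = R - V/9
1/(q(25, 175) + 84803) = 1/((175 - ⅑*25) + 84803) = 1/((175 - 25/9) + 84803) = 1/(1550/9 + 84803) = 1/(764777/9) = 9/764777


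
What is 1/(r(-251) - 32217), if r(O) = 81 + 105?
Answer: -1/32031 ≈ -3.1220e-5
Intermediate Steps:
r(O) = 186
1/(r(-251) - 32217) = 1/(186 - 32217) = 1/(-32031) = -1/32031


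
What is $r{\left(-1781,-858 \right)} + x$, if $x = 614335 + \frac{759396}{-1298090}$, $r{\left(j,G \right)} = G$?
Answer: $\frac{398173799767}{649045} \approx 6.1348 \cdot 10^{5}$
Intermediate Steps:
$x = \frac{398730680377}{649045}$ ($x = 614335 + 759396 \left(- \frac{1}{1298090}\right) = 614335 - \frac{379698}{649045} = \frac{398730680377}{649045} \approx 6.1433 \cdot 10^{5}$)
$r{\left(-1781,-858 \right)} + x = -858 + \frac{398730680377}{649045} = \frac{398173799767}{649045}$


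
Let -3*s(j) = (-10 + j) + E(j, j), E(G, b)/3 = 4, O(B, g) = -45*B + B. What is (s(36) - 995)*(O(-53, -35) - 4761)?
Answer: 7342867/3 ≈ 2.4476e+6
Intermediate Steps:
O(B, g) = -44*B
E(G, b) = 12 (E(G, b) = 3*4 = 12)
s(j) = -⅔ - j/3 (s(j) = -((-10 + j) + 12)/3 = -(2 + j)/3 = -⅔ - j/3)
(s(36) - 995)*(O(-53, -35) - 4761) = ((-⅔ - ⅓*36) - 995)*(-44*(-53) - 4761) = ((-⅔ - 12) - 995)*(2332 - 4761) = (-38/3 - 995)*(-2429) = -3023/3*(-2429) = 7342867/3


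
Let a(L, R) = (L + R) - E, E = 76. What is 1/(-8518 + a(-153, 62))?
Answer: -1/8685 ≈ -0.00011514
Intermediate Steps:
a(L, R) = -76 + L + R (a(L, R) = (L + R) - 1*76 = (L + R) - 76 = -76 + L + R)
1/(-8518 + a(-153, 62)) = 1/(-8518 + (-76 - 153 + 62)) = 1/(-8518 - 167) = 1/(-8685) = -1/8685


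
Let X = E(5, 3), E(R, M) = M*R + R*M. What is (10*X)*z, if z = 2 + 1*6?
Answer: 2400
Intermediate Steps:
E(R, M) = 2*M*R (E(R, M) = M*R + M*R = 2*M*R)
z = 8 (z = 2 + 6 = 8)
X = 30 (X = 2*3*5 = 30)
(10*X)*z = (10*30)*8 = 300*8 = 2400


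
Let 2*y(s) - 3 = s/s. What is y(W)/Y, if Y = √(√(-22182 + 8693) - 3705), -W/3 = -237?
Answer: 2/√(-3705 + I*√13489) ≈ 0.00051468 - 0.032845*I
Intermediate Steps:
W = 711 (W = -3*(-237) = 711)
y(s) = 2 (y(s) = 3/2 + (s/s)/2 = 3/2 + (½)*1 = 3/2 + ½ = 2)
Y = √(-3705 + I*√13489) (Y = √(√(-13489) - 3705) = √(I*√13489 - 3705) = √(-3705 + I*√13489) ≈ 0.9539 + 60.876*I)
y(W)/Y = 2/(√(-3705 + I*√13489)) = 2/√(-3705 + I*√13489)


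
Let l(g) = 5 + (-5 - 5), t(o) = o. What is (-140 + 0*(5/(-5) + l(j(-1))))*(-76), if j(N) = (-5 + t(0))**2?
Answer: 10640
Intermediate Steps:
j(N) = 25 (j(N) = (-5 + 0)**2 = (-5)**2 = 25)
l(g) = -5 (l(g) = 5 - 10 = -5)
(-140 + 0*(5/(-5) + l(j(-1))))*(-76) = (-140 + 0*(5/(-5) - 5))*(-76) = (-140 + 0*(5*(-1/5) - 5))*(-76) = (-140 + 0*(-1 - 5))*(-76) = (-140 + 0*(-6))*(-76) = (-140 + 0)*(-76) = -140*(-76) = 10640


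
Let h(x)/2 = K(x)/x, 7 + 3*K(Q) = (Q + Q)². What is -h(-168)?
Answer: 16127/36 ≈ 447.97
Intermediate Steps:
K(Q) = -7/3 + 4*Q²/3 (K(Q) = -7/3 + (Q + Q)²/3 = -7/3 + (2*Q)²/3 = -7/3 + (4*Q²)/3 = -7/3 + 4*Q²/3)
h(x) = 2*(-7/3 + 4*x²/3)/x (h(x) = 2*((-7/3 + 4*x²/3)/x) = 2*(-7/3 + 4*x²/3)/x)
-h(-168) = -2*(-7 + 4*(-168)²)/(3*(-168)) = -2*(-1)*(-7 + 4*28224)/(3*168) = -2*(-1)*(-7 + 112896)/(3*168) = -2*(-1)*112889/(3*168) = -1*(-16127/36) = 16127/36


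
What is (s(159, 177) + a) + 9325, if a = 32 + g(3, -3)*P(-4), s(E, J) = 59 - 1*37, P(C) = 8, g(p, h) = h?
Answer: 9355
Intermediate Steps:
s(E, J) = 22 (s(E, J) = 59 - 37 = 22)
a = 8 (a = 32 - 3*8 = 32 - 24 = 8)
(s(159, 177) + a) + 9325 = (22 + 8) + 9325 = 30 + 9325 = 9355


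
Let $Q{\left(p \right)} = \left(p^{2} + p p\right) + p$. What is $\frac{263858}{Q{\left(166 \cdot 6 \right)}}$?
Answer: $\frac{131929}{992514} \approx 0.13292$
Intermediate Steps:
$Q{\left(p \right)} = p + 2 p^{2}$ ($Q{\left(p \right)} = \left(p^{2} + p^{2}\right) + p = 2 p^{2} + p = p + 2 p^{2}$)
$\frac{263858}{Q{\left(166 \cdot 6 \right)}} = \frac{263858}{166 \cdot 6 \left(1 + 2 \cdot 166 \cdot 6\right)} = \frac{263858}{996 \left(1 + 2 \cdot 996\right)} = \frac{263858}{996 \left(1 + 1992\right)} = \frac{263858}{996 \cdot 1993} = \frac{263858}{1985028} = 263858 \cdot \frac{1}{1985028} = \frac{131929}{992514}$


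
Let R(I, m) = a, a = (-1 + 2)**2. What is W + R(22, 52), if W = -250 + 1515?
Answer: 1266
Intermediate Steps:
a = 1 (a = 1**2 = 1)
W = 1265
R(I, m) = 1
W + R(22, 52) = 1265 + 1 = 1266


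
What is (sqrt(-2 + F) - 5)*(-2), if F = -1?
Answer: 10 - 2*I*sqrt(3) ≈ 10.0 - 3.4641*I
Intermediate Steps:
(sqrt(-2 + F) - 5)*(-2) = (sqrt(-2 - 1) - 5)*(-2) = (sqrt(-3) - 5)*(-2) = (I*sqrt(3) - 5)*(-2) = (-5 + I*sqrt(3))*(-2) = 10 - 2*I*sqrt(3)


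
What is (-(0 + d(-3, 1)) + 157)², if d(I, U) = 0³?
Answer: 24649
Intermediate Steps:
d(I, U) = 0
(-(0 + d(-3, 1)) + 157)² = (-(0 + 0) + 157)² = (-1*0 + 157)² = (0 + 157)² = 157² = 24649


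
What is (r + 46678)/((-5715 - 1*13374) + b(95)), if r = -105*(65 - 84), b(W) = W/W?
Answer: -48673/19088 ≈ -2.5499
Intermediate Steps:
b(W) = 1
r = 1995 (r = -105*(-19) = 1995)
(r + 46678)/((-5715 - 1*13374) + b(95)) = (1995 + 46678)/((-5715 - 1*13374) + 1) = 48673/((-5715 - 13374) + 1) = 48673/(-19089 + 1) = 48673/(-19088) = 48673*(-1/19088) = -48673/19088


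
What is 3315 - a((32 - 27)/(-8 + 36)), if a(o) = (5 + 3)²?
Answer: 3251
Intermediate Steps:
a(o) = 64 (a(o) = 8² = 64)
3315 - a((32 - 27)/(-8 + 36)) = 3315 - 1*64 = 3315 - 64 = 3251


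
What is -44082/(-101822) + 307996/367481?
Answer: 23780033077/18708825191 ≈ 1.2711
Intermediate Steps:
-44082/(-101822) + 307996/367481 = -44082*(-1/101822) + 307996*(1/367481) = 22041/50911 + 307996/367481 = 23780033077/18708825191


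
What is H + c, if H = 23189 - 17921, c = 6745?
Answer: 12013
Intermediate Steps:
H = 5268
H + c = 5268 + 6745 = 12013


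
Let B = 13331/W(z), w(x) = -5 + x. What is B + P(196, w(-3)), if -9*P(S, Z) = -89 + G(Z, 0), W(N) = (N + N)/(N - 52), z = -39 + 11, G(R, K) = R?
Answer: 1200469/63 ≈ 19055.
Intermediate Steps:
z = -28
W(N) = 2*N/(-52 + N) (W(N) = (2*N)/(-52 + N) = 2*N/(-52 + N))
P(S, Z) = 89/9 - Z/9 (P(S, Z) = -(-89 + Z)/9 = 89/9 - Z/9)
B = 133310/7 (B = 13331/((2*(-28)/(-52 - 28))) = 13331/((2*(-28)/(-80))) = 13331/((2*(-28)*(-1/80))) = 13331/(7/10) = 13331*(10/7) = 133310/7 ≈ 19044.)
B + P(196, w(-3)) = 133310/7 + (89/9 - (-5 - 3)/9) = 133310/7 + (89/9 - 1/9*(-8)) = 133310/7 + (89/9 + 8/9) = 133310/7 + 97/9 = 1200469/63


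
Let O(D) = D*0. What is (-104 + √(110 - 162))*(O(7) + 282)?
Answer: -29328 + 564*I*√13 ≈ -29328.0 + 2033.5*I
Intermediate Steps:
O(D) = 0
(-104 + √(110 - 162))*(O(7) + 282) = (-104 + √(110 - 162))*(0 + 282) = (-104 + √(-52))*282 = (-104 + 2*I*√13)*282 = -29328 + 564*I*√13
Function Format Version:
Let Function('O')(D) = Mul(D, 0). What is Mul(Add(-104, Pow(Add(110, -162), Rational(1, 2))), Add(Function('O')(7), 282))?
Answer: Add(-29328, Mul(564, I, Pow(13, Rational(1, 2)))) ≈ Add(-29328., Mul(2033.5, I))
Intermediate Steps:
Function('O')(D) = 0
Mul(Add(-104, Pow(Add(110, -162), Rational(1, 2))), Add(Function('O')(7), 282)) = Mul(Add(-104, Pow(Add(110, -162), Rational(1, 2))), Add(0, 282)) = Mul(Add(-104, Pow(-52, Rational(1, 2))), 282) = Mul(Add(-104, Mul(2, I, Pow(13, Rational(1, 2)))), 282) = Add(-29328, Mul(564, I, Pow(13, Rational(1, 2))))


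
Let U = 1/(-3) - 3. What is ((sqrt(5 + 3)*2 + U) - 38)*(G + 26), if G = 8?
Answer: -4216/3 + 136*sqrt(2) ≈ -1213.0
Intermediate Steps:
U = -10/3 (U = -1/3 - 3 = -10/3 ≈ -3.3333)
((sqrt(5 + 3)*2 + U) - 38)*(G + 26) = ((sqrt(5 + 3)*2 - 10/3) - 38)*(8 + 26) = ((sqrt(8)*2 - 10/3) - 38)*34 = (((2*sqrt(2))*2 - 10/3) - 38)*34 = ((4*sqrt(2) - 10/3) - 38)*34 = ((-10/3 + 4*sqrt(2)) - 38)*34 = (-124/3 + 4*sqrt(2))*34 = -4216/3 + 136*sqrt(2)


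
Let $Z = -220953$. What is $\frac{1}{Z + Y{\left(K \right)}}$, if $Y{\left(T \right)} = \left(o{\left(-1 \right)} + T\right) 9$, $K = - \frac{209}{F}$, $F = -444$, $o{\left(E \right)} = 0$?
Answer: $- \frac{148}{32700417} \approx -4.5259 \cdot 10^{-6}$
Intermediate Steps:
$K = \frac{209}{444}$ ($K = - \frac{209}{-444} = \left(-209\right) \left(- \frac{1}{444}\right) = \frac{209}{444} \approx 0.47072$)
$Y{\left(T \right)} = 9 T$ ($Y{\left(T \right)} = \left(0 + T\right) 9 = T 9 = 9 T$)
$\frac{1}{Z + Y{\left(K \right)}} = \frac{1}{-220953 + 9 \cdot \frac{209}{444}} = \frac{1}{-220953 + \frac{627}{148}} = \frac{1}{- \frac{32700417}{148}} = - \frac{148}{32700417}$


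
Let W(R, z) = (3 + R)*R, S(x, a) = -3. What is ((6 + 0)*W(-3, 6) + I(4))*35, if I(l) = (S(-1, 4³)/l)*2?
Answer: -105/2 ≈ -52.500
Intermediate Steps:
W(R, z) = R*(3 + R)
I(l) = -6/l (I(l) = -3/l*2 = -6/l)
((6 + 0)*W(-3, 6) + I(4))*35 = ((6 + 0)*(-3*(3 - 3)) - 6/4)*35 = (6*(-3*0) - 6*¼)*35 = (6*0 - 3/2)*35 = (0 - 3/2)*35 = -3/2*35 = -105/2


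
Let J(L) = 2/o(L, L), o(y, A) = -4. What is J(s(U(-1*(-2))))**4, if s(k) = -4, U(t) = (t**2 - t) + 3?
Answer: 1/16 ≈ 0.062500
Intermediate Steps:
U(t) = 3 + t**2 - t
J(L) = -1/2 (J(L) = 2/(-4) = 2*(-1/4) = -1/2)
J(s(U(-1*(-2))))**4 = (-1/2)**4 = 1/16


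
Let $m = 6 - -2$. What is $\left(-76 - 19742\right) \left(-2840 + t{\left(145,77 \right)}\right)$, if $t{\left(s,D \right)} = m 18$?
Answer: $53429328$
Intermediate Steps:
$m = 8$ ($m = 6 + 2 = 8$)
$t{\left(s,D \right)} = 144$ ($t{\left(s,D \right)} = 8 \cdot 18 = 144$)
$\left(-76 - 19742\right) \left(-2840 + t{\left(145,77 \right)}\right) = \left(-76 - 19742\right) \left(-2840 + 144\right) = \left(-19818\right) \left(-2696\right) = 53429328$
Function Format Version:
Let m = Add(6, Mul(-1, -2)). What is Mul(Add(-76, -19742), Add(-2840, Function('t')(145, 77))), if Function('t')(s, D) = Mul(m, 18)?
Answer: 53429328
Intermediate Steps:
m = 8 (m = Add(6, 2) = 8)
Function('t')(s, D) = 144 (Function('t')(s, D) = Mul(8, 18) = 144)
Mul(Add(-76, -19742), Add(-2840, Function('t')(145, 77))) = Mul(Add(-76, -19742), Add(-2840, 144)) = Mul(-19818, -2696) = 53429328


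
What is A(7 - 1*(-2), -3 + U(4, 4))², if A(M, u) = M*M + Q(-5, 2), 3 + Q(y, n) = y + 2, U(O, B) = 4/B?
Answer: 5625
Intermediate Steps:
Q(y, n) = -1 + y (Q(y, n) = -3 + (y + 2) = -3 + (2 + y) = -1 + y)
A(M, u) = -6 + M² (A(M, u) = M*M + (-1 - 5) = M² - 6 = -6 + M²)
A(7 - 1*(-2), -3 + U(4, 4))² = (-6 + (7 - 1*(-2))²)² = (-6 + (7 + 2)²)² = (-6 + 9²)² = (-6 + 81)² = 75² = 5625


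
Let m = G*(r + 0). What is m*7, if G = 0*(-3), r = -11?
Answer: 0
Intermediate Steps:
G = 0
m = 0 (m = 0*(-11 + 0) = 0*(-11) = 0)
m*7 = 0*7 = 0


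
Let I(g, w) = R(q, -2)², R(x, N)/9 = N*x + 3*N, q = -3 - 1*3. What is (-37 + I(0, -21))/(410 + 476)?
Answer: 2879/886 ≈ 3.2494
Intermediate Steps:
q = -6 (q = -3 - 3 = -6)
R(x, N) = 27*N + 9*N*x (R(x, N) = 9*(N*x + 3*N) = 9*(3*N + N*x) = 27*N + 9*N*x)
I(g, w) = 2916 (I(g, w) = (9*(-2)*(3 - 6))² = (9*(-2)*(-3))² = 54² = 2916)
(-37 + I(0, -21))/(410 + 476) = (-37 + 2916)/(410 + 476) = 2879/886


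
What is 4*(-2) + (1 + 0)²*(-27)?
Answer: -35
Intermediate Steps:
4*(-2) + (1 + 0)²*(-27) = -8 + 1²*(-27) = -8 + 1*(-27) = -8 - 27 = -35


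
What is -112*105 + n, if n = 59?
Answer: -11701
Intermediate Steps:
-112*105 + n = -112*105 + 59 = -11760 + 59 = -11701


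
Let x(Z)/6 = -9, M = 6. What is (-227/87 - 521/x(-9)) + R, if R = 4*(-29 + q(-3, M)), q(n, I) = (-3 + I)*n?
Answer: -227009/1566 ≈ -144.96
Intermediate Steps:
q(n, I) = n*(-3 + I)
x(Z) = -54 (x(Z) = 6*(-9) = -54)
R = -152 (R = 4*(-29 - 3*(-3 + 6)) = 4*(-29 - 3*3) = 4*(-29 - 9) = 4*(-38) = -152)
(-227/87 - 521/x(-9)) + R = (-227/87 - 521/(-54)) - 152 = (-227*1/87 - 521*(-1/54)) - 152 = (-227/87 + 521/54) - 152 = 11023/1566 - 152 = -227009/1566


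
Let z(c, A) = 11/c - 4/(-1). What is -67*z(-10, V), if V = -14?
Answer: -1943/10 ≈ -194.30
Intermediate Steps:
z(c, A) = 4 + 11/c (z(c, A) = 11/c - 4*(-1) = 11/c + 4 = 4 + 11/c)
-67*z(-10, V) = -67*(4 + 11/(-10)) = -67*(4 + 11*(-⅒)) = -67*(4 - 11/10) = -67*29/10 = -1943/10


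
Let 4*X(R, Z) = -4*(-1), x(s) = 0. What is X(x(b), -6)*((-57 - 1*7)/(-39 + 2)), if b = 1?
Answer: 64/37 ≈ 1.7297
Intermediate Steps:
X(R, Z) = 1 (X(R, Z) = (-4*(-1))/4 = (¼)*4 = 1)
X(x(b), -6)*((-57 - 1*7)/(-39 + 2)) = 1*((-57 - 1*7)/(-39 + 2)) = 1*((-57 - 7)/(-37)) = 1*(-64*(-1/37)) = 1*(64/37) = 64/37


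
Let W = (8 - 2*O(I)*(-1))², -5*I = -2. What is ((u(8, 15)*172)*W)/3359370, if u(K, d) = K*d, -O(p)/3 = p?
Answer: 77056/399925 ≈ 0.19268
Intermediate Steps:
I = ⅖ (I = -⅕*(-2) = ⅖ ≈ 0.40000)
O(p) = -3*p
W = 784/25 (W = (8 - (-6)*2/5*(-1))² = (8 - 2*(-6/5)*(-1))² = (8 + (12/5)*(-1))² = (8 - 12/5)² = (28/5)² = 784/25 ≈ 31.360)
((u(8, 15)*172)*W)/3359370 = (((8*15)*172)*(784/25))/3359370 = ((120*172)*(784/25))*(1/3359370) = (20640*(784/25))*(1/3359370) = (3236352/5)*(1/3359370) = 77056/399925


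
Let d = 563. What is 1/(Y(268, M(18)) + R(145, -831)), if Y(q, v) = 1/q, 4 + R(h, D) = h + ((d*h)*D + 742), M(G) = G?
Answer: -268/18180530935 ≈ -1.4741e-8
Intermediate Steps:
R(h, D) = 738 + h + 563*D*h (R(h, D) = -4 + (h + ((563*h)*D + 742)) = -4 + (h + (563*D*h + 742)) = -4 + (h + (742 + 563*D*h)) = -4 + (742 + h + 563*D*h) = 738 + h + 563*D*h)
1/(Y(268, M(18)) + R(145, -831)) = 1/(1/268 + (738 + 145 + 563*(-831)*145)) = 1/(1/268 + (738 + 145 - 67838685)) = 1/(1/268 - 67837802) = 1/(-18180530935/268) = -268/18180530935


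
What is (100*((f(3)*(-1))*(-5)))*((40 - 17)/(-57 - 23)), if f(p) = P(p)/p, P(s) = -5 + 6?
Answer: -575/12 ≈ -47.917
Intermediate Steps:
P(s) = 1
f(p) = 1/p
(100*((f(3)*(-1))*(-5)))*((40 - 17)/(-57 - 23)) = (100*((-1/3)*(-5)))*((40 - 17)/(-57 - 23)) = (100*(((⅓)*(-1))*(-5)))*(23/(-80)) = (100*(-⅓*(-5)))*(23*(-1/80)) = (100*(5/3))*(-23/80) = (500/3)*(-23/80) = -575/12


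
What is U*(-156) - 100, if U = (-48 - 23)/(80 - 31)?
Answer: 6176/49 ≈ 126.04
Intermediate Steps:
U = -71/49 ≈ -1.4490
U*(-156) - 100 = -71/49*(-156) - 100 = 11076/49 - 100 = 6176/49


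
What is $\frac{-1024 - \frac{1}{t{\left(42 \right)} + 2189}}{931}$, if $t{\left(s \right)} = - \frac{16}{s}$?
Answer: $- \frac{47064085}{42789691} \approx -1.0999$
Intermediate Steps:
$\frac{-1024 - \frac{1}{t{\left(42 \right)} + 2189}}{931} = \frac{-1024 - \frac{1}{- \frac{16}{42} + 2189}}{931} = \left(-1024 - \frac{1}{\left(-16\right) \frac{1}{42} + 2189}\right) \frac{1}{931} = \left(-1024 - \frac{1}{- \frac{8}{21} + 2189}\right) \frac{1}{931} = \left(-1024 - \frac{1}{\frac{45961}{21}}\right) \frac{1}{931} = \left(-1024 - \frac{21}{45961}\right) \frac{1}{931} = \left(- \frac{47064085}{45961}\right) \frac{1}{931} = - \frac{47064085}{42789691}$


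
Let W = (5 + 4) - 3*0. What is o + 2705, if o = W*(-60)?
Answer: 2165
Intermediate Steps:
W = 9 (W = 9 + 0 = 9)
o = -540 (o = 9*(-60) = -540)
o + 2705 = -540 + 2705 = 2165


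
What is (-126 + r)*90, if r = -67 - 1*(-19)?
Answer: -15660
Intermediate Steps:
r = -48 (r = -67 + 19 = -48)
(-126 + r)*90 = (-126 - 48)*90 = -174*90 = -15660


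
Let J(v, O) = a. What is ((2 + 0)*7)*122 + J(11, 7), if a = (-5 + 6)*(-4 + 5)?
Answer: 1709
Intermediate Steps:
a = 1 (a = 1*1 = 1)
J(v, O) = 1
((2 + 0)*7)*122 + J(11, 7) = ((2 + 0)*7)*122 + 1 = (2*7)*122 + 1 = 14*122 + 1 = 1708 + 1 = 1709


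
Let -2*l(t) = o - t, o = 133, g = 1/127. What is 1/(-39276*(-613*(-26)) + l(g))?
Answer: -127/79499581221 ≈ -1.5975e-9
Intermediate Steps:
g = 1/127 ≈ 0.0078740
l(t) = -133/2 + t/2 (l(t) = -(133 - t)/2 = -133/2 + t/2)
1/(-39276*(-613*(-26)) + l(g)) = 1/(-39276*(-613*(-26)) + (-133/2 + (½)*(1/127))) = 1/(-39276/(1/15938) + (-133/2 + 1/254)) = 1/(-39276/1/15938 - 8445/127) = 1/(-39276*15938 - 8445/127) = 1/(-625980888 - 8445/127) = 1/(-79499581221/127) = -127/79499581221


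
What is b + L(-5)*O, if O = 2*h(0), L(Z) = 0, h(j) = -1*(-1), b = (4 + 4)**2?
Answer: 64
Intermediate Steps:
b = 64 (b = 8**2 = 64)
h(j) = 1
O = 2 (O = 2*1 = 2)
b + L(-5)*O = 64 + 0*2 = 64 + 0 = 64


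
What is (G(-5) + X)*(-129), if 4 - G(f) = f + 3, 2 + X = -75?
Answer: 9159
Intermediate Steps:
X = -77 (X = -2 - 75 = -77)
G(f) = 1 - f (G(f) = 4 - (f + 3) = 4 - (3 + f) = 4 + (-3 - f) = 1 - f)
(G(-5) + X)*(-129) = ((1 - 1*(-5)) - 77)*(-129) = ((1 + 5) - 77)*(-129) = (6 - 77)*(-129) = -71*(-129) = 9159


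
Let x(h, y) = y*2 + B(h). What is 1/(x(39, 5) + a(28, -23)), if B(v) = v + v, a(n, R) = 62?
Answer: 1/150 ≈ 0.0066667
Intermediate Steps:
B(v) = 2*v
x(h, y) = 2*h + 2*y (x(h, y) = y*2 + 2*h = 2*y + 2*h = 2*h + 2*y)
1/(x(39, 5) + a(28, -23)) = 1/((2*39 + 2*5) + 62) = 1/((78 + 10) + 62) = 1/(88 + 62) = 1/150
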